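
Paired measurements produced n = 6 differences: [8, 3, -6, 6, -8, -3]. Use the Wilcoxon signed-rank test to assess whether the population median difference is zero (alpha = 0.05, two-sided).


Step 1: Drop any zero differences (none here) and take |d_i|.
|d| = [8, 3, 6, 6, 8, 3]
Step 2: Midrank |d_i| (ties get averaged ranks).
ranks: |8|->5.5, |3|->1.5, |6|->3.5, |6|->3.5, |8|->5.5, |3|->1.5
Step 3: Attach original signs; sum ranks with positive sign and with negative sign.
W+ = 5.5 + 1.5 + 3.5 = 10.5
W- = 3.5 + 5.5 + 1.5 = 10.5
(Check: W+ + W- = 21 should equal n(n+1)/2 = 21.)
Step 4: Test statistic W = min(W+, W-) = 10.5.
Step 5: Ties in |d|, so use the tie-corrected normal approximation.
        E[W] = n(n+1)/4 = 6*7/4 = 10.5.
        Tie groups: |d|=3 (t=2), |d|=6 (t=2), |d|=8 (t=2); sum(t^3 - t) = 18.
        Var[W] = n(n+1)(2n+1)/24 - sum(t^3-t)/48 = 546/24 - 18/48 = 22.375.
        z = (W - E[W]) / sqrt(Var[W]) = (10.5 - 10.5) / 4.7302 = 0.0000.
        Two-sided p = 2*Phi(z) = 1.000000.
Step 6: alpha = 0.05. fail to reject H0.

W+ = 10.5, W- = 10.5, W = min = 10.5, p = 1.000000, fail to reject H0.


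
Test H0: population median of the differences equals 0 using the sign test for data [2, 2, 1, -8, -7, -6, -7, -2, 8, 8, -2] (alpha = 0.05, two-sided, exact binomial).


Step 1: Discard zero differences. Original n = 11; n_eff = number of nonzero differences = 11.
Nonzero differences (with sign): +2, +2, +1, -8, -7, -6, -7, -2, +8, +8, -2
Step 2: Count signs: positive = 5, negative = 6.
Step 3: Under H0: P(positive) = 0.5, so the number of positives S ~ Bin(11, 0.5).
Step 4: Two-sided exact p-value = sum of Bin(11,0.5) probabilities at or below the observed probability = 1.000000.
Step 5: alpha = 0.05. fail to reject H0.

n_eff = 11, pos = 5, neg = 6, p = 1.000000, fail to reject H0.


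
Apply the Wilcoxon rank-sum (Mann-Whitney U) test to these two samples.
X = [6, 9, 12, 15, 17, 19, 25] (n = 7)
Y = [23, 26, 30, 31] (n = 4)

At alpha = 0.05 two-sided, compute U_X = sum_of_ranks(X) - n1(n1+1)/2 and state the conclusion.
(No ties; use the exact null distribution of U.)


Step 1: Combine and sort all 11 observations; assign midranks.
sorted (value, group): (6,X), (9,X), (12,X), (15,X), (17,X), (19,X), (23,Y), (25,X), (26,Y), (30,Y), (31,Y)
ranks: 6->1, 9->2, 12->3, 15->4, 17->5, 19->6, 23->7, 25->8, 26->9, 30->10, 31->11
Step 2: Rank sum for X: R1 = 1 + 2 + 3 + 4 + 5 + 6 + 8 = 29.
Step 3: U_X = R1 - n1(n1+1)/2 = 29 - 7*8/2 = 29 - 28 = 1.
       U_Y = n1*n2 - U_X = 28 - 1 = 27.
Step 4: No ties, so the exact null distribution of U (based on enumerating the C(11,7) = 330 equally likely rank assignments) gives the two-sided p-value.
Step 5: p-value = 0.012121; compare to alpha = 0.05. reject H0.

U_X = 1, p = 0.012121, reject H0 at alpha = 0.05.


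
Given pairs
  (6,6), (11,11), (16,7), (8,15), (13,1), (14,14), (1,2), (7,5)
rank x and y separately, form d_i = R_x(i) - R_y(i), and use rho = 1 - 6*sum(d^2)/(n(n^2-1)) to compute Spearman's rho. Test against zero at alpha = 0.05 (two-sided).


Step 1: Rank x and y separately (midranks; no ties here).
rank(x): 6->2, 11->5, 16->8, 8->4, 13->6, 14->7, 1->1, 7->3
rank(y): 6->4, 11->6, 7->5, 15->8, 1->1, 14->7, 2->2, 5->3
Step 2: d_i = R_x(i) - R_y(i); compute d_i^2.
  (2-4)^2=4, (5-6)^2=1, (8-5)^2=9, (4-8)^2=16, (6-1)^2=25, (7-7)^2=0, (1-2)^2=1, (3-3)^2=0
sum(d^2) = 56.
Step 3: rho = 1 - 6*56 / (8*(8^2 - 1)) = 1 - 336/504 = 0.333333.
Step 4: Under H0, t = rho * sqrt((n-2)/(1-rho^2)) = 0.8660 ~ t(6).
Step 5: Two-sided p-value from the t-distribution with 6 df = 0.419753.
Step 6: alpha = 0.05. fail to reject H0.

rho = 0.3333, p = 0.419753, fail to reject H0 at alpha = 0.05.


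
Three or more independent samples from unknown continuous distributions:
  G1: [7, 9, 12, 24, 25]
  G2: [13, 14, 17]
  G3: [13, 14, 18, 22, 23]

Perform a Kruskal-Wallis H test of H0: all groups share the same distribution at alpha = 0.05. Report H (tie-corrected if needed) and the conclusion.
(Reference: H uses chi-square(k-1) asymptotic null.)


Step 1: Combine all N = 13 observations and assign midranks.
sorted (value, group, rank): (7,G1,1), (9,G1,2), (12,G1,3), (13,G2,4.5), (13,G3,4.5), (14,G2,6.5), (14,G3,6.5), (17,G2,8), (18,G3,9), (22,G3,10), (23,G3,11), (24,G1,12), (25,G1,13)
Step 2: Sum ranks within each group.
R_1 = 31 (n_1 = 5)
R_2 = 19 (n_2 = 3)
R_3 = 41 (n_3 = 5)
Step 3: H = 12/(N(N+1)) * sum(R_i^2/n_i) - 3(N+1)
     = 12/(13*14) * (31^2/5 + 19^2/3 + 41^2/5) - 3*14
     = 0.065934 * 648.733 - 42
     = 0.773626.
Step 4: Ties present; correction factor C = 1 - 12/(13^3 - 13) = 0.994505. Corrected H = 0.773626 / 0.994505 = 0.777901.
Step 5: Under H0, H ~ chi^2(2); p-value = 0.677768.
Step 6: alpha = 0.05. fail to reject H0.

H = 0.7779, df = 2, p = 0.677768, fail to reject H0.


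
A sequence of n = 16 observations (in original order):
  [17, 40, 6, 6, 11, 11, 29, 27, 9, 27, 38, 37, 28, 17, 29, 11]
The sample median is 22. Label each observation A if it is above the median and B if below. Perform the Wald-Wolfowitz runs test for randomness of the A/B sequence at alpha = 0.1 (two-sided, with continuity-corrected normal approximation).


Step 1: Compute median = 22; label A = above, B = below.
Labels in order: BABBBBAABAAAABAB  (n_A = 8, n_B = 8)
Step 2: Count runs R = 9.
Step 3: Under H0 (random ordering), E[R] = 2*n_A*n_B/(n_A+n_B) + 1 = 2*8*8/16 + 1 = 9.0000.
        Var[R] = 2*n_A*n_B*(2*n_A*n_B - n_A - n_B) / ((n_A+n_B)^2 * (n_A+n_B-1)) = 14336/3840 = 3.7333.
        SD[R] = 1.9322.
Step 4: R = E[R], so z = 0 with no continuity correction.
Step 5: Two-sided p-value via normal approximation = 2*(1 - Phi(|z|)) = 1.000000.
Step 6: alpha = 0.1. fail to reject H0.

R = 9, z = 0.0000, p = 1.000000, fail to reject H0.


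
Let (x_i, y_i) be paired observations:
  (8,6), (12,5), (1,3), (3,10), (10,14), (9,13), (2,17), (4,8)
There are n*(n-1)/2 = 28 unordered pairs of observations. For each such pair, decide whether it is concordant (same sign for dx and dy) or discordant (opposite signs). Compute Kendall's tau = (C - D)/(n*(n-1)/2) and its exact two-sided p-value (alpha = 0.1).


Step 1: Enumerate the 28 unordered pairs (i,j) with i<j and classify each by sign(x_j-x_i) * sign(y_j-y_i).
  (1,2):dx=+4,dy=-1->D; (1,3):dx=-7,dy=-3->C; (1,4):dx=-5,dy=+4->D; (1,5):dx=+2,dy=+8->C
  (1,6):dx=+1,dy=+7->C; (1,7):dx=-6,dy=+11->D; (1,8):dx=-4,dy=+2->D; (2,3):dx=-11,dy=-2->C
  (2,4):dx=-9,dy=+5->D; (2,5):dx=-2,dy=+9->D; (2,6):dx=-3,dy=+8->D; (2,7):dx=-10,dy=+12->D
  (2,8):dx=-8,dy=+3->D; (3,4):dx=+2,dy=+7->C; (3,5):dx=+9,dy=+11->C; (3,6):dx=+8,dy=+10->C
  (3,7):dx=+1,dy=+14->C; (3,8):dx=+3,dy=+5->C; (4,5):dx=+7,dy=+4->C; (4,6):dx=+6,dy=+3->C
  (4,7):dx=-1,dy=+7->D; (4,8):dx=+1,dy=-2->D; (5,6):dx=-1,dy=-1->C; (5,7):dx=-8,dy=+3->D
  (5,8):dx=-6,dy=-6->C; (6,7):dx=-7,dy=+4->D; (6,8):dx=-5,dy=-5->C; (7,8):dx=+2,dy=-9->D
Step 2: C = 14, D = 14, total pairs = 28.
Step 3: tau = (C - D)/(n(n-1)/2) = (14 - 14)/28 = 0.000000.
Step 4: Exact two-sided p-value (enumerate n! = 40320 permutations of y under H0): p = 1.000000.
Step 5: alpha = 0.1. fail to reject H0.

tau_b = 0.0000 (C=14, D=14), p = 1.000000, fail to reject H0.


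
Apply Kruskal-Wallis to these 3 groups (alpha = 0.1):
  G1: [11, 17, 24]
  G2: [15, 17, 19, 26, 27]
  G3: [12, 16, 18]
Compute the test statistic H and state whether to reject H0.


Step 1: Combine all N = 11 observations and assign midranks.
sorted (value, group, rank): (11,G1,1), (12,G3,2), (15,G2,3), (16,G3,4), (17,G1,5.5), (17,G2,5.5), (18,G3,7), (19,G2,8), (24,G1,9), (26,G2,10), (27,G2,11)
Step 2: Sum ranks within each group.
R_1 = 15.5 (n_1 = 3)
R_2 = 37.5 (n_2 = 5)
R_3 = 13 (n_3 = 3)
Step 3: H = 12/(N(N+1)) * sum(R_i^2/n_i) - 3(N+1)
     = 12/(11*12) * (15.5^2/3 + 37.5^2/5 + 13^2/3) - 3*12
     = 0.090909 * 417.667 - 36
     = 1.969697.
Step 4: Ties present; correction factor C = 1 - 6/(11^3 - 11) = 0.995455. Corrected H = 1.969697 / 0.995455 = 1.978691.
Step 5: Under H0, H ~ chi^2(2); p-value = 0.371820.
Step 6: alpha = 0.1. fail to reject H0.

H = 1.9787, df = 2, p = 0.371820, fail to reject H0.


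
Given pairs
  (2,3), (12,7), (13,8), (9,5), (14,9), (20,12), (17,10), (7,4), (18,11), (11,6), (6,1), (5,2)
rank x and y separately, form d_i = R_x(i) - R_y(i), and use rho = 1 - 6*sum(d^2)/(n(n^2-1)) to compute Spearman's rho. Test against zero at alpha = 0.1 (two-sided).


Step 1: Rank x and y separately (midranks; no ties here).
rank(x): 2->1, 12->7, 13->8, 9->5, 14->9, 20->12, 17->10, 7->4, 18->11, 11->6, 6->3, 5->2
rank(y): 3->3, 7->7, 8->8, 5->5, 9->9, 12->12, 10->10, 4->4, 11->11, 6->6, 1->1, 2->2
Step 2: d_i = R_x(i) - R_y(i); compute d_i^2.
  (1-3)^2=4, (7-7)^2=0, (8-8)^2=0, (5-5)^2=0, (9-9)^2=0, (12-12)^2=0, (10-10)^2=0, (4-4)^2=0, (11-11)^2=0, (6-6)^2=0, (3-1)^2=4, (2-2)^2=0
sum(d^2) = 8.
Step 3: rho = 1 - 6*8 / (12*(12^2 - 1)) = 1 - 48/1716 = 0.972028.
Step 4: Under H0, t = rho * sqrt((n-2)/(1-rho^2)) = 13.0876 ~ t(10).
Step 5: Two-sided p-value from the t-distribution with 10 df = 0.000000.
Step 6: alpha = 0.1. reject H0.

rho = 0.9720, p = 0.000000, reject H0 at alpha = 0.1.


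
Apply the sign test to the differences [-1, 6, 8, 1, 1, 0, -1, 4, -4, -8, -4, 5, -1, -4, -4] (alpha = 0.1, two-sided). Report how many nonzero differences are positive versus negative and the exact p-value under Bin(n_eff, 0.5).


Step 1: Discard zero differences. Original n = 15; n_eff = number of nonzero differences = 14.
Nonzero differences (with sign): -1, +6, +8, +1, +1, -1, +4, -4, -8, -4, +5, -1, -4, -4
Step 2: Count signs: positive = 6, negative = 8.
Step 3: Under H0: P(positive) = 0.5, so the number of positives S ~ Bin(14, 0.5).
Step 4: Two-sided exact p-value = sum of Bin(14,0.5) probabilities at or below the observed probability = 0.790527.
Step 5: alpha = 0.1. fail to reject H0.

n_eff = 14, pos = 6, neg = 8, p = 0.790527, fail to reject H0.


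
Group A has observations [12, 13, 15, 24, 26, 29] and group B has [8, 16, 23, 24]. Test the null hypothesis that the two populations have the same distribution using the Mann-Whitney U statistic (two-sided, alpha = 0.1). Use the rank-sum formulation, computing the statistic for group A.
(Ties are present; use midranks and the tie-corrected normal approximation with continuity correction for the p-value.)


Step 1: Combine and sort all 10 observations; assign midranks.
sorted (value, group): (8,Y), (12,X), (13,X), (15,X), (16,Y), (23,Y), (24,X), (24,Y), (26,X), (29,X)
ranks: 8->1, 12->2, 13->3, 15->4, 16->5, 23->6, 24->7.5, 24->7.5, 26->9, 29->10
Step 2: Rank sum for X: R1 = 2 + 3 + 4 + 7.5 + 9 + 10 = 35.5.
Step 3: U_X = R1 - n1(n1+1)/2 = 35.5 - 6*7/2 = 35.5 - 21 = 14.5.
       U_Y = n1*n2 - U_X = 24 - 14.5 = 9.5.
Step 4: Ties are present, so use the tie-corrected normal approximation (with continuity correction) for the p-value.
Step 5: p-value = 0.668870; compare to alpha = 0.1. fail to reject H0.

U_X = 14.5, p = 0.668870, fail to reject H0 at alpha = 0.1.


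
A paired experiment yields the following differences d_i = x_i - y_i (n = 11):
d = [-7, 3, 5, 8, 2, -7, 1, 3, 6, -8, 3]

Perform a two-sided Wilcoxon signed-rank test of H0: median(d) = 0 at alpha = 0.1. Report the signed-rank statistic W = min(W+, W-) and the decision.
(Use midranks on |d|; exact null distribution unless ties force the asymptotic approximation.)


Step 1: Drop any zero differences (none here) and take |d_i|.
|d| = [7, 3, 5, 8, 2, 7, 1, 3, 6, 8, 3]
Step 2: Midrank |d_i| (ties get averaged ranks).
ranks: |7|->8.5, |3|->4, |5|->6, |8|->10.5, |2|->2, |7|->8.5, |1|->1, |3|->4, |6|->7, |8|->10.5, |3|->4
Step 3: Attach original signs; sum ranks with positive sign and with negative sign.
W+ = 4 + 6 + 10.5 + 2 + 1 + 4 + 7 + 4 = 38.5
W- = 8.5 + 8.5 + 10.5 = 27.5
(Check: W+ + W- = 66 should equal n(n+1)/2 = 66.)
Step 4: Test statistic W = min(W+, W-) = 27.5.
Step 5: Ties in |d|, so use the tie-corrected normal approximation.
        E[W] = n(n+1)/4 = 11*12/4 = 33.
        Tie groups: |d|=3 (t=3), |d|=7 (t=2), |d|=8 (t=2); sum(t^3 - t) = 36.
        Var[W] = n(n+1)(2n+1)/24 - sum(t^3-t)/48 = 3036/24 - 36/48 = 125.75.
        z = (W - E[W]) / sqrt(Var[W]) = (27.5 - 33) / 11.2138 = -0.4905.
        Two-sided p = 2*Phi(z) = 0.623804.
Step 6: alpha = 0.1. fail to reject H0.

W+ = 38.5, W- = 27.5, W = min = 27.5, p = 0.623804, fail to reject H0.


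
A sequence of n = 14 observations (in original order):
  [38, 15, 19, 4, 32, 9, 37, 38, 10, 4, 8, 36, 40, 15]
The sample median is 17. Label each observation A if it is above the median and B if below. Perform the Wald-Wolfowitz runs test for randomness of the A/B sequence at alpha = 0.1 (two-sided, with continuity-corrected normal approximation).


Step 1: Compute median = 17; label A = above, B = below.
Labels in order: ABABABAABBBAAB  (n_A = 7, n_B = 7)
Step 2: Count runs R = 10.
Step 3: Under H0 (random ordering), E[R] = 2*n_A*n_B/(n_A+n_B) + 1 = 2*7*7/14 + 1 = 8.0000.
        Var[R] = 2*n_A*n_B*(2*n_A*n_B - n_A - n_B) / ((n_A+n_B)^2 * (n_A+n_B-1)) = 8232/2548 = 3.2308.
        SD[R] = 1.7974.
Step 4: Continuity-corrected z = (R - 0.5 - E[R]) / SD[R] = (10 - 0.5 - 8.0000) / 1.7974 = 0.8345.
Step 5: Two-sided p-value via normal approximation = 2*(1 - Phi(|z|)) = 0.403986.
Step 6: alpha = 0.1. fail to reject H0.

R = 10, z = 0.8345, p = 0.403986, fail to reject H0.


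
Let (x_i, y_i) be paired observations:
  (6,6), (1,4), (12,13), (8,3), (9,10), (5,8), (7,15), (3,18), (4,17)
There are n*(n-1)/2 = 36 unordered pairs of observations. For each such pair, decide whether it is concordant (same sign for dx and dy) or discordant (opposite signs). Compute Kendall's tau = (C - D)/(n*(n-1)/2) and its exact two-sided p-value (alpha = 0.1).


Step 1: Enumerate the 36 unordered pairs (i,j) with i<j and classify each by sign(x_j-x_i) * sign(y_j-y_i).
  (1,2):dx=-5,dy=-2->C; (1,3):dx=+6,dy=+7->C; (1,4):dx=+2,dy=-3->D; (1,5):dx=+3,dy=+4->C
  (1,6):dx=-1,dy=+2->D; (1,7):dx=+1,dy=+9->C; (1,8):dx=-3,dy=+12->D; (1,9):dx=-2,dy=+11->D
  (2,3):dx=+11,dy=+9->C; (2,4):dx=+7,dy=-1->D; (2,5):dx=+8,dy=+6->C; (2,6):dx=+4,dy=+4->C
  (2,7):dx=+6,dy=+11->C; (2,8):dx=+2,dy=+14->C; (2,9):dx=+3,dy=+13->C; (3,4):dx=-4,dy=-10->C
  (3,5):dx=-3,dy=-3->C; (3,6):dx=-7,dy=-5->C; (3,7):dx=-5,dy=+2->D; (3,8):dx=-9,dy=+5->D
  (3,9):dx=-8,dy=+4->D; (4,5):dx=+1,dy=+7->C; (4,6):dx=-3,dy=+5->D; (4,7):dx=-1,dy=+12->D
  (4,8):dx=-5,dy=+15->D; (4,9):dx=-4,dy=+14->D; (5,6):dx=-4,dy=-2->C; (5,7):dx=-2,dy=+5->D
  (5,8):dx=-6,dy=+8->D; (5,9):dx=-5,dy=+7->D; (6,7):dx=+2,dy=+7->C; (6,8):dx=-2,dy=+10->D
  (6,9):dx=-1,dy=+9->D; (7,8):dx=-4,dy=+3->D; (7,9):dx=-3,dy=+2->D; (8,9):dx=+1,dy=-1->D
Step 2: C = 16, D = 20, total pairs = 36.
Step 3: tau = (C - D)/(n(n-1)/2) = (16 - 20)/36 = -0.111111.
Step 4: Exact two-sided p-value (enumerate n! = 362880 permutations of y under H0): p = 0.761414.
Step 5: alpha = 0.1. fail to reject H0.

tau_b = -0.1111 (C=16, D=20), p = 0.761414, fail to reject H0.


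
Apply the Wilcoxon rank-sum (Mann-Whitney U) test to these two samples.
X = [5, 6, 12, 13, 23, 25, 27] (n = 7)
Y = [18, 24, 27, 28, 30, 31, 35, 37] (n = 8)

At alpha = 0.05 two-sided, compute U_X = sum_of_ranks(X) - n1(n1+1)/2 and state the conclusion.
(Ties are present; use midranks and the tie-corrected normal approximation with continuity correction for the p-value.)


Step 1: Combine and sort all 15 observations; assign midranks.
sorted (value, group): (5,X), (6,X), (12,X), (13,X), (18,Y), (23,X), (24,Y), (25,X), (27,X), (27,Y), (28,Y), (30,Y), (31,Y), (35,Y), (37,Y)
ranks: 5->1, 6->2, 12->3, 13->4, 18->5, 23->6, 24->7, 25->8, 27->9.5, 27->9.5, 28->11, 30->12, 31->13, 35->14, 37->15
Step 2: Rank sum for X: R1 = 1 + 2 + 3 + 4 + 6 + 8 + 9.5 = 33.5.
Step 3: U_X = R1 - n1(n1+1)/2 = 33.5 - 7*8/2 = 33.5 - 28 = 5.5.
       U_Y = n1*n2 - U_X = 56 - 5.5 = 50.5.
Step 4: Ties are present, so use the tie-corrected normal approximation (with continuity correction) for the p-value.
Step 5: p-value = 0.010826; compare to alpha = 0.05. reject H0.

U_X = 5.5, p = 0.010826, reject H0 at alpha = 0.05.


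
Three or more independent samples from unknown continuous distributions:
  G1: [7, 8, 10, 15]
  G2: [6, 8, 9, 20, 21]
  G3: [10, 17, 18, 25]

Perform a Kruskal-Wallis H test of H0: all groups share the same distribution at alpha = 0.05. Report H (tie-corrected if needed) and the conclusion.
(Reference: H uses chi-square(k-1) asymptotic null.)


Step 1: Combine all N = 13 observations and assign midranks.
sorted (value, group, rank): (6,G2,1), (7,G1,2), (8,G1,3.5), (8,G2,3.5), (9,G2,5), (10,G1,6.5), (10,G3,6.5), (15,G1,8), (17,G3,9), (18,G3,10), (20,G2,11), (21,G2,12), (25,G3,13)
Step 2: Sum ranks within each group.
R_1 = 20 (n_1 = 4)
R_2 = 32.5 (n_2 = 5)
R_3 = 38.5 (n_3 = 4)
Step 3: H = 12/(N(N+1)) * sum(R_i^2/n_i) - 3(N+1)
     = 12/(13*14) * (20^2/4 + 32.5^2/5 + 38.5^2/4) - 3*14
     = 0.065934 * 681.812 - 42
     = 2.954670.
Step 4: Ties present; correction factor C = 1 - 12/(13^3 - 13) = 0.994505. Corrected H = 2.954670 / 0.994505 = 2.970994.
Step 5: Under H0, H ~ chi^2(2); p-value = 0.226390.
Step 6: alpha = 0.05. fail to reject H0.

H = 2.9710, df = 2, p = 0.226390, fail to reject H0.


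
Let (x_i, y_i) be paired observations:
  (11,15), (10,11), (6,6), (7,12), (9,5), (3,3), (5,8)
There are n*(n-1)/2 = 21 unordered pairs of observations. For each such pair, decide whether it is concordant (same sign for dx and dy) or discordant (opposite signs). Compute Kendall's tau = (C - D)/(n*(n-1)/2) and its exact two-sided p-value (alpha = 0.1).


Step 1: Enumerate the 21 unordered pairs (i,j) with i<j and classify each by sign(x_j-x_i) * sign(y_j-y_i).
  (1,2):dx=-1,dy=-4->C; (1,3):dx=-5,dy=-9->C; (1,4):dx=-4,dy=-3->C; (1,5):dx=-2,dy=-10->C
  (1,6):dx=-8,dy=-12->C; (1,7):dx=-6,dy=-7->C; (2,3):dx=-4,dy=-5->C; (2,4):dx=-3,dy=+1->D
  (2,5):dx=-1,dy=-6->C; (2,6):dx=-7,dy=-8->C; (2,7):dx=-5,dy=-3->C; (3,4):dx=+1,dy=+6->C
  (3,5):dx=+3,dy=-1->D; (3,6):dx=-3,dy=-3->C; (3,7):dx=-1,dy=+2->D; (4,5):dx=+2,dy=-7->D
  (4,6):dx=-4,dy=-9->C; (4,7):dx=-2,dy=-4->C; (5,6):dx=-6,dy=-2->C; (5,7):dx=-4,dy=+3->D
  (6,7):dx=+2,dy=+5->C
Step 2: C = 16, D = 5, total pairs = 21.
Step 3: tau = (C - D)/(n(n-1)/2) = (16 - 5)/21 = 0.523810.
Step 4: Exact two-sided p-value (enumerate n! = 5040 permutations of y under H0): p = 0.136111.
Step 5: alpha = 0.1. fail to reject H0.

tau_b = 0.5238 (C=16, D=5), p = 0.136111, fail to reject H0.


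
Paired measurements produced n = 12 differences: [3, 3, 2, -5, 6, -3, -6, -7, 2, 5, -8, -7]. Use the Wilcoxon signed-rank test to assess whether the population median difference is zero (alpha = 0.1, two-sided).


Step 1: Drop any zero differences (none here) and take |d_i|.
|d| = [3, 3, 2, 5, 6, 3, 6, 7, 2, 5, 8, 7]
Step 2: Midrank |d_i| (ties get averaged ranks).
ranks: |3|->4, |3|->4, |2|->1.5, |5|->6.5, |6|->8.5, |3|->4, |6|->8.5, |7|->10.5, |2|->1.5, |5|->6.5, |8|->12, |7|->10.5
Step 3: Attach original signs; sum ranks with positive sign and with negative sign.
W+ = 4 + 4 + 1.5 + 8.5 + 1.5 + 6.5 = 26
W- = 6.5 + 4 + 8.5 + 10.5 + 12 + 10.5 = 52
(Check: W+ + W- = 78 should equal n(n+1)/2 = 78.)
Step 4: Test statistic W = min(W+, W-) = 26.
Step 5: Ties in |d|, so use the tie-corrected normal approximation.
        E[W] = n(n+1)/4 = 12*13/4 = 39.
        Tie groups: |d|=2 (t=2), |d|=3 (t=3), |d|=5 (t=2), |d|=6 (t=2), |d|=7 (t=2); sum(t^3 - t) = 48.
        Var[W] = n(n+1)(2n+1)/24 - sum(t^3-t)/48 = 3900/24 - 48/48 = 161.5.
        z = (W - E[W]) / sqrt(Var[W]) = (26 - 39) / 12.7083 = -1.0230.
        Two-sided p = 2*Phi(z) = 0.306328.
Step 6: alpha = 0.1. fail to reject H0.

W+ = 26, W- = 52, W = min = 26, p = 0.306328, fail to reject H0.


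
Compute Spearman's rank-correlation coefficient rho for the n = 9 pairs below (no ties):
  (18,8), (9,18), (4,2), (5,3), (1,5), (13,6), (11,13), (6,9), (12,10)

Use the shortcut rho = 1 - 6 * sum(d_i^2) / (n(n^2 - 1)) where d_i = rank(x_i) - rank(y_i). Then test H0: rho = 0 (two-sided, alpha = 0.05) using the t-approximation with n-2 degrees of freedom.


Step 1: Rank x and y separately (midranks; no ties here).
rank(x): 18->9, 9->5, 4->2, 5->3, 1->1, 13->8, 11->6, 6->4, 12->7
rank(y): 8->5, 18->9, 2->1, 3->2, 5->3, 6->4, 13->8, 9->6, 10->7
Step 2: d_i = R_x(i) - R_y(i); compute d_i^2.
  (9-5)^2=16, (5-9)^2=16, (2-1)^2=1, (3-2)^2=1, (1-3)^2=4, (8-4)^2=16, (6-8)^2=4, (4-6)^2=4, (7-7)^2=0
sum(d^2) = 62.
Step 3: rho = 1 - 6*62 / (9*(9^2 - 1)) = 1 - 372/720 = 0.483333.
Step 4: Under H0, t = rho * sqrt((n-2)/(1-rho^2)) = 1.4607 ~ t(7).
Step 5: Two-sided p-value from the t-distribution with 7 df = 0.187470.
Step 6: alpha = 0.05. fail to reject H0.

rho = 0.4833, p = 0.187470, fail to reject H0 at alpha = 0.05.


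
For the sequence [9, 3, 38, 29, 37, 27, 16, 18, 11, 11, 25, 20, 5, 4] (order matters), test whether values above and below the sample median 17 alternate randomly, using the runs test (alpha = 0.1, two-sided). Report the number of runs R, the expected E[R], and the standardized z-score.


Step 1: Compute median = 17; label A = above, B = below.
Labels in order: BBAAAABABBAABB  (n_A = 7, n_B = 7)
Step 2: Count runs R = 7.
Step 3: Under H0 (random ordering), E[R] = 2*n_A*n_B/(n_A+n_B) + 1 = 2*7*7/14 + 1 = 8.0000.
        Var[R] = 2*n_A*n_B*(2*n_A*n_B - n_A - n_B) / ((n_A+n_B)^2 * (n_A+n_B-1)) = 8232/2548 = 3.2308.
        SD[R] = 1.7974.
Step 4: Continuity-corrected z = (R + 0.5 - E[R]) / SD[R] = (7 + 0.5 - 8.0000) / 1.7974 = -0.2782.
Step 5: Two-sided p-value via normal approximation = 2*(1 - Phi(|z|)) = 0.780879.
Step 6: alpha = 0.1. fail to reject H0.

R = 7, z = -0.2782, p = 0.780879, fail to reject H0.


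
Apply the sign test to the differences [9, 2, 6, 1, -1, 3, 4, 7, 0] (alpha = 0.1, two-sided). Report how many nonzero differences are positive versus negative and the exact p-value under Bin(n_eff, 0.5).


Step 1: Discard zero differences. Original n = 9; n_eff = number of nonzero differences = 8.
Nonzero differences (with sign): +9, +2, +6, +1, -1, +3, +4, +7
Step 2: Count signs: positive = 7, negative = 1.
Step 3: Under H0: P(positive) = 0.5, so the number of positives S ~ Bin(8, 0.5).
Step 4: Two-sided exact p-value = sum of Bin(8,0.5) probabilities at or below the observed probability = 0.070312.
Step 5: alpha = 0.1. reject H0.

n_eff = 8, pos = 7, neg = 1, p = 0.070312, reject H0.


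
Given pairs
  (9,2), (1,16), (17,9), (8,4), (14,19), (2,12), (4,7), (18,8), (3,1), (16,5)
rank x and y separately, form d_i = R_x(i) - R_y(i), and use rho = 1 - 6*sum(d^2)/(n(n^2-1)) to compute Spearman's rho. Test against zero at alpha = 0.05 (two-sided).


Step 1: Rank x and y separately (midranks; no ties here).
rank(x): 9->6, 1->1, 17->9, 8->5, 14->7, 2->2, 4->4, 18->10, 3->3, 16->8
rank(y): 2->2, 16->9, 9->7, 4->3, 19->10, 12->8, 7->5, 8->6, 1->1, 5->4
Step 2: d_i = R_x(i) - R_y(i); compute d_i^2.
  (6-2)^2=16, (1-9)^2=64, (9-7)^2=4, (5-3)^2=4, (7-10)^2=9, (2-8)^2=36, (4-5)^2=1, (10-6)^2=16, (3-1)^2=4, (8-4)^2=16
sum(d^2) = 170.
Step 3: rho = 1 - 6*170 / (10*(10^2 - 1)) = 1 - 1020/990 = -0.030303.
Step 4: Under H0, t = rho * sqrt((n-2)/(1-rho^2)) = -0.0857 ~ t(8).
Step 5: Two-sided p-value from the t-distribution with 8 df = 0.933773.
Step 6: alpha = 0.05. fail to reject H0.

rho = -0.0303, p = 0.933773, fail to reject H0 at alpha = 0.05.


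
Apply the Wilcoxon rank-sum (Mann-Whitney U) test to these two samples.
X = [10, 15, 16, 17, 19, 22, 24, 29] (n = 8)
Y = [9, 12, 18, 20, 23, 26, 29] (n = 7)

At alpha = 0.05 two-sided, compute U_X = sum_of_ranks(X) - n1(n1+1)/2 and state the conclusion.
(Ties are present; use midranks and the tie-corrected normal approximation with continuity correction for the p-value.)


Step 1: Combine and sort all 15 observations; assign midranks.
sorted (value, group): (9,Y), (10,X), (12,Y), (15,X), (16,X), (17,X), (18,Y), (19,X), (20,Y), (22,X), (23,Y), (24,X), (26,Y), (29,X), (29,Y)
ranks: 9->1, 10->2, 12->3, 15->4, 16->5, 17->6, 18->7, 19->8, 20->9, 22->10, 23->11, 24->12, 26->13, 29->14.5, 29->14.5
Step 2: Rank sum for X: R1 = 2 + 4 + 5 + 6 + 8 + 10 + 12 + 14.5 = 61.5.
Step 3: U_X = R1 - n1(n1+1)/2 = 61.5 - 8*9/2 = 61.5 - 36 = 25.5.
       U_Y = n1*n2 - U_X = 56 - 25.5 = 30.5.
Step 4: Ties are present, so use the tie-corrected normal approximation (with continuity correction) for the p-value.
Step 5: p-value = 0.816801; compare to alpha = 0.05. fail to reject H0.

U_X = 25.5, p = 0.816801, fail to reject H0 at alpha = 0.05.


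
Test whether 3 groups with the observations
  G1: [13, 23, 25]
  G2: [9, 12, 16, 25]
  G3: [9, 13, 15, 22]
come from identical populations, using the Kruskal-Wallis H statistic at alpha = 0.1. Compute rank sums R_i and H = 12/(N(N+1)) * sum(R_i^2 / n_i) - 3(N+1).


Step 1: Combine all N = 11 observations and assign midranks.
sorted (value, group, rank): (9,G2,1.5), (9,G3,1.5), (12,G2,3), (13,G1,4.5), (13,G3,4.5), (15,G3,6), (16,G2,7), (22,G3,8), (23,G1,9), (25,G1,10.5), (25,G2,10.5)
Step 2: Sum ranks within each group.
R_1 = 24 (n_1 = 3)
R_2 = 22 (n_2 = 4)
R_3 = 20 (n_3 = 4)
Step 3: H = 12/(N(N+1)) * sum(R_i^2/n_i) - 3(N+1)
     = 12/(11*12) * (24^2/3 + 22^2/4 + 20^2/4) - 3*12
     = 0.090909 * 413 - 36
     = 1.545455.
Step 4: Ties present; correction factor C = 1 - 18/(11^3 - 11) = 0.986364. Corrected H = 1.545455 / 0.986364 = 1.566820.
Step 5: Under H0, H ~ chi^2(2); p-value = 0.456845.
Step 6: alpha = 0.1. fail to reject H0.

H = 1.5668, df = 2, p = 0.456845, fail to reject H0.


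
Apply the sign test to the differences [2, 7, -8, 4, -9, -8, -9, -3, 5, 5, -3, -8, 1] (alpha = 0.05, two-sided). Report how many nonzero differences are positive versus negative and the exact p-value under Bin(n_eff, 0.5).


Step 1: Discard zero differences. Original n = 13; n_eff = number of nonzero differences = 13.
Nonzero differences (with sign): +2, +7, -8, +4, -9, -8, -9, -3, +5, +5, -3, -8, +1
Step 2: Count signs: positive = 6, negative = 7.
Step 3: Under H0: P(positive) = 0.5, so the number of positives S ~ Bin(13, 0.5).
Step 4: Two-sided exact p-value = sum of Bin(13,0.5) probabilities at or below the observed probability = 1.000000.
Step 5: alpha = 0.05. fail to reject H0.

n_eff = 13, pos = 6, neg = 7, p = 1.000000, fail to reject H0.


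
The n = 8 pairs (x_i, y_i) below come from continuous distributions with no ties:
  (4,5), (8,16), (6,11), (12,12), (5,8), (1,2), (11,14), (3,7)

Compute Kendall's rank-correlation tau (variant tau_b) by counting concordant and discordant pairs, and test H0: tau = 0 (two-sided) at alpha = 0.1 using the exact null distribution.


Step 1: Enumerate the 28 unordered pairs (i,j) with i<j and classify each by sign(x_j-x_i) * sign(y_j-y_i).
  (1,2):dx=+4,dy=+11->C; (1,3):dx=+2,dy=+6->C; (1,4):dx=+8,dy=+7->C; (1,5):dx=+1,dy=+3->C
  (1,6):dx=-3,dy=-3->C; (1,7):dx=+7,dy=+9->C; (1,8):dx=-1,dy=+2->D; (2,3):dx=-2,dy=-5->C
  (2,4):dx=+4,dy=-4->D; (2,5):dx=-3,dy=-8->C; (2,6):dx=-7,dy=-14->C; (2,7):dx=+3,dy=-2->D
  (2,8):dx=-5,dy=-9->C; (3,4):dx=+6,dy=+1->C; (3,5):dx=-1,dy=-3->C; (3,6):dx=-5,dy=-9->C
  (3,7):dx=+5,dy=+3->C; (3,8):dx=-3,dy=-4->C; (4,5):dx=-7,dy=-4->C; (4,6):dx=-11,dy=-10->C
  (4,7):dx=-1,dy=+2->D; (4,8):dx=-9,dy=-5->C; (5,6):dx=-4,dy=-6->C; (5,7):dx=+6,dy=+6->C
  (5,8):dx=-2,dy=-1->C; (6,7):dx=+10,dy=+12->C; (6,8):dx=+2,dy=+5->C; (7,8):dx=-8,dy=-7->C
Step 2: C = 24, D = 4, total pairs = 28.
Step 3: tau = (C - D)/(n(n-1)/2) = (24 - 4)/28 = 0.714286.
Step 4: Exact two-sided p-value (enumerate n! = 40320 permutations of y under H0): p = 0.014137.
Step 5: alpha = 0.1. reject H0.

tau_b = 0.7143 (C=24, D=4), p = 0.014137, reject H0.


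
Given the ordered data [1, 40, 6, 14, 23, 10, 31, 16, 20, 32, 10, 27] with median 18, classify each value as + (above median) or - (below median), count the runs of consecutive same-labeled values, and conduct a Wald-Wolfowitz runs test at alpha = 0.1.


Step 1: Compute median = 18; label A = above, B = below.
Labels in order: BABBABABAABA  (n_A = 6, n_B = 6)
Step 2: Count runs R = 10.
Step 3: Under H0 (random ordering), E[R] = 2*n_A*n_B/(n_A+n_B) + 1 = 2*6*6/12 + 1 = 7.0000.
        Var[R] = 2*n_A*n_B*(2*n_A*n_B - n_A - n_B) / ((n_A+n_B)^2 * (n_A+n_B-1)) = 4320/1584 = 2.7273.
        SD[R] = 1.6514.
Step 4: Continuity-corrected z = (R - 0.5 - E[R]) / SD[R] = (10 - 0.5 - 7.0000) / 1.6514 = 1.5138.
Step 5: Two-sided p-value via normal approximation = 2*(1 - Phi(|z|)) = 0.130070.
Step 6: alpha = 0.1. fail to reject H0.

R = 10, z = 1.5138, p = 0.130070, fail to reject H0.


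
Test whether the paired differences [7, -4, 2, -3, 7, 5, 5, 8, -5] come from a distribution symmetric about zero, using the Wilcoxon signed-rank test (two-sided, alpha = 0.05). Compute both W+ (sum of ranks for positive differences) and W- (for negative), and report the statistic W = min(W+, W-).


Step 1: Drop any zero differences (none here) and take |d_i|.
|d| = [7, 4, 2, 3, 7, 5, 5, 8, 5]
Step 2: Midrank |d_i| (ties get averaged ranks).
ranks: |7|->7.5, |4|->3, |2|->1, |3|->2, |7|->7.5, |5|->5, |5|->5, |8|->9, |5|->5
Step 3: Attach original signs; sum ranks with positive sign and with negative sign.
W+ = 7.5 + 1 + 7.5 + 5 + 5 + 9 = 35
W- = 3 + 2 + 5 = 10
(Check: W+ + W- = 45 should equal n(n+1)/2 = 45.)
Step 4: Test statistic W = min(W+, W-) = 10.
Step 5: Ties in |d|, so use the tie-corrected normal approximation.
        E[W] = n(n+1)/4 = 9*10/4 = 22.5.
        Tie groups: |d|=5 (t=3), |d|=7 (t=2); sum(t^3 - t) = 30.
        Var[W] = n(n+1)(2n+1)/24 - sum(t^3-t)/48 = 1710/24 - 30/48 = 70.625.
        z = (W - E[W]) / sqrt(Var[W]) = (10 - 22.5) / 8.4039 = -1.4874.
        Two-sided p = 2*Phi(z) = 0.136906.
Step 6: alpha = 0.05. fail to reject H0.

W+ = 35, W- = 10, W = min = 10, p = 0.136906, fail to reject H0.


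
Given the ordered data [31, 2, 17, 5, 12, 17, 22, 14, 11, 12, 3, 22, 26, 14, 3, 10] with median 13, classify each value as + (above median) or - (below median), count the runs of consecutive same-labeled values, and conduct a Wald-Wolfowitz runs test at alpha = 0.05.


Step 1: Compute median = 13; label A = above, B = below.
Labels in order: ABABBAAABBBAAABB  (n_A = 8, n_B = 8)
Step 2: Count runs R = 8.
Step 3: Under H0 (random ordering), E[R] = 2*n_A*n_B/(n_A+n_B) + 1 = 2*8*8/16 + 1 = 9.0000.
        Var[R] = 2*n_A*n_B*(2*n_A*n_B - n_A - n_B) / ((n_A+n_B)^2 * (n_A+n_B-1)) = 14336/3840 = 3.7333.
        SD[R] = 1.9322.
Step 4: Continuity-corrected z = (R + 0.5 - E[R]) / SD[R] = (8 + 0.5 - 9.0000) / 1.9322 = -0.2588.
Step 5: Two-sided p-value via normal approximation = 2*(1 - Phi(|z|)) = 0.795809.
Step 6: alpha = 0.05. fail to reject H0.

R = 8, z = -0.2588, p = 0.795809, fail to reject H0.


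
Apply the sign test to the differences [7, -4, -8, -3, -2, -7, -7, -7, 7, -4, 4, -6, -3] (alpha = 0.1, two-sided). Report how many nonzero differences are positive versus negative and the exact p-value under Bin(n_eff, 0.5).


Step 1: Discard zero differences. Original n = 13; n_eff = number of nonzero differences = 13.
Nonzero differences (with sign): +7, -4, -8, -3, -2, -7, -7, -7, +7, -4, +4, -6, -3
Step 2: Count signs: positive = 3, negative = 10.
Step 3: Under H0: P(positive) = 0.5, so the number of positives S ~ Bin(13, 0.5).
Step 4: Two-sided exact p-value = sum of Bin(13,0.5) probabilities at or below the observed probability = 0.092285.
Step 5: alpha = 0.1. reject H0.

n_eff = 13, pos = 3, neg = 10, p = 0.092285, reject H0.


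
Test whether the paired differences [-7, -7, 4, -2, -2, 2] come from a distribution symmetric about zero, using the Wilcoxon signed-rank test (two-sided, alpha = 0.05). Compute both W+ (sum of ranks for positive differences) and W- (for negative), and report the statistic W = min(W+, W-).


Step 1: Drop any zero differences (none here) and take |d_i|.
|d| = [7, 7, 4, 2, 2, 2]
Step 2: Midrank |d_i| (ties get averaged ranks).
ranks: |7|->5.5, |7|->5.5, |4|->4, |2|->2, |2|->2, |2|->2
Step 3: Attach original signs; sum ranks with positive sign and with negative sign.
W+ = 4 + 2 = 6
W- = 5.5 + 5.5 + 2 + 2 = 15
(Check: W+ + W- = 21 should equal n(n+1)/2 = 21.)
Step 4: Test statistic W = min(W+, W-) = 6.
Step 5: Ties in |d|, so use the tie-corrected normal approximation.
        E[W] = n(n+1)/4 = 6*7/4 = 10.5.
        Tie groups: |d|=2 (t=3), |d|=7 (t=2); sum(t^3 - t) = 30.
        Var[W] = n(n+1)(2n+1)/24 - sum(t^3-t)/48 = 546/24 - 30/48 = 22.125.
        z = (W - E[W]) / sqrt(Var[W]) = (6 - 10.5) / 4.7037 = -0.9567.
        Two-sided p = 2*Phi(z) = 0.338724.
Step 6: alpha = 0.05. fail to reject H0.

W+ = 6, W- = 15, W = min = 6, p = 0.338724, fail to reject H0.


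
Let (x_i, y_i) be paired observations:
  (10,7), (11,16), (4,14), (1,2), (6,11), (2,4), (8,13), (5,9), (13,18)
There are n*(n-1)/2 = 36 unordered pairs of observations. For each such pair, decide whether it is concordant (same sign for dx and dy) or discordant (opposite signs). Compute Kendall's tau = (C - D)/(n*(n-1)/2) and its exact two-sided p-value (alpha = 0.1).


Step 1: Enumerate the 36 unordered pairs (i,j) with i<j and classify each by sign(x_j-x_i) * sign(y_j-y_i).
  (1,2):dx=+1,dy=+9->C; (1,3):dx=-6,dy=+7->D; (1,4):dx=-9,dy=-5->C; (1,5):dx=-4,dy=+4->D
  (1,6):dx=-8,dy=-3->C; (1,7):dx=-2,dy=+6->D; (1,8):dx=-5,dy=+2->D; (1,9):dx=+3,dy=+11->C
  (2,3):dx=-7,dy=-2->C; (2,4):dx=-10,dy=-14->C; (2,5):dx=-5,dy=-5->C; (2,6):dx=-9,dy=-12->C
  (2,7):dx=-3,dy=-3->C; (2,8):dx=-6,dy=-7->C; (2,9):dx=+2,dy=+2->C; (3,4):dx=-3,dy=-12->C
  (3,5):dx=+2,dy=-3->D; (3,6):dx=-2,dy=-10->C; (3,7):dx=+4,dy=-1->D; (3,8):dx=+1,dy=-5->D
  (3,9):dx=+9,dy=+4->C; (4,5):dx=+5,dy=+9->C; (4,6):dx=+1,dy=+2->C; (4,7):dx=+7,dy=+11->C
  (4,8):dx=+4,dy=+7->C; (4,9):dx=+12,dy=+16->C; (5,6):dx=-4,dy=-7->C; (5,7):dx=+2,dy=+2->C
  (5,8):dx=-1,dy=-2->C; (5,9):dx=+7,dy=+7->C; (6,7):dx=+6,dy=+9->C; (6,8):dx=+3,dy=+5->C
  (6,9):dx=+11,dy=+14->C; (7,8):dx=-3,dy=-4->C; (7,9):dx=+5,dy=+5->C; (8,9):dx=+8,dy=+9->C
Step 2: C = 29, D = 7, total pairs = 36.
Step 3: tau = (C - D)/(n(n-1)/2) = (29 - 7)/36 = 0.611111.
Step 4: Exact two-sided p-value (enumerate n! = 362880 permutations of y under H0): p = 0.024741.
Step 5: alpha = 0.1. reject H0.

tau_b = 0.6111 (C=29, D=7), p = 0.024741, reject H0.


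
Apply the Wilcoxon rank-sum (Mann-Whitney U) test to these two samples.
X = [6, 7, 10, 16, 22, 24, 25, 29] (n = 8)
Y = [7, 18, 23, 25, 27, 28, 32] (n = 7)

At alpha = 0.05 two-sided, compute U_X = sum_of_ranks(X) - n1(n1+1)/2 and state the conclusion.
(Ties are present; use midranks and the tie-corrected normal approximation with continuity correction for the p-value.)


Step 1: Combine and sort all 15 observations; assign midranks.
sorted (value, group): (6,X), (7,X), (7,Y), (10,X), (16,X), (18,Y), (22,X), (23,Y), (24,X), (25,X), (25,Y), (27,Y), (28,Y), (29,X), (32,Y)
ranks: 6->1, 7->2.5, 7->2.5, 10->4, 16->5, 18->6, 22->7, 23->8, 24->9, 25->10.5, 25->10.5, 27->12, 28->13, 29->14, 32->15
Step 2: Rank sum for X: R1 = 1 + 2.5 + 4 + 5 + 7 + 9 + 10.5 + 14 = 53.
Step 3: U_X = R1 - n1(n1+1)/2 = 53 - 8*9/2 = 53 - 36 = 17.
       U_Y = n1*n2 - U_X = 56 - 17 = 39.
Step 4: Ties are present, so use the tie-corrected normal approximation (with continuity correction) for the p-value.
Step 5: p-value = 0.223485; compare to alpha = 0.05. fail to reject H0.

U_X = 17, p = 0.223485, fail to reject H0 at alpha = 0.05.


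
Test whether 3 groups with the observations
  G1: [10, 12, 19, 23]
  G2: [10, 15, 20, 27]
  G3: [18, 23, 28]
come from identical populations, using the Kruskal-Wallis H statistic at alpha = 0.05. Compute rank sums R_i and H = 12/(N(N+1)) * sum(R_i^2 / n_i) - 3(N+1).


Step 1: Combine all N = 11 observations and assign midranks.
sorted (value, group, rank): (10,G1,1.5), (10,G2,1.5), (12,G1,3), (15,G2,4), (18,G3,5), (19,G1,6), (20,G2,7), (23,G1,8.5), (23,G3,8.5), (27,G2,10), (28,G3,11)
Step 2: Sum ranks within each group.
R_1 = 19 (n_1 = 4)
R_2 = 22.5 (n_2 = 4)
R_3 = 24.5 (n_3 = 3)
Step 3: H = 12/(N(N+1)) * sum(R_i^2/n_i) - 3(N+1)
     = 12/(11*12) * (19^2/4 + 22.5^2/4 + 24.5^2/3) - 3*12
     = 0.090909 * 416.896 - 36
     = 1.899621.
Step 4: Ties present; correction factor C = 1 - 12/(11^3 - 11) = 0.990909. Corrected H = 1.899621 / 0.990909 = 1.917049.
Step 5: Under H0, H ~ chi^2(2); p-value = 0.383458.
Step 6: alpha = 0.05. fail to reject H0.

H = 1.9170, df = 2, p = 0.383458, fail to reject H0.


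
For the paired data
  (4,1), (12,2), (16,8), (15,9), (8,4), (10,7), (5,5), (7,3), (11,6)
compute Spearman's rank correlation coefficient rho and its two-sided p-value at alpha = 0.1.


Step 1: Rank x and y separately (midranks; no ties here).
rank(x): 4->1, 12->7, 16->9, 15->8, 8->4, 10->5, 5->2, 7->3, 11->6
rank(y): 1->1, 2->2, 8->8, 9->9, 4->4, 7->7, 5->5, 3->3, 6->6
Step 2: d_i = R_x(i) - R_y(i); compute d_i^2.
  (1-1)^2=0, (7-2)^2=25, (9-8)^2=1, (8-9)^2=1, (4-4)^2=0, (5-7)^2=4, (2-5)^2=9, (3-3)^2=0, (6-6)^2=0
sum(d^2) = 40.
Step 3: rho = 1 - 6*40 / (9*(9^2 - 1)) = 1 - 240/720 = 0.666667.
Step 4: Under H0, t = rho * sqrt((n-2)/(1-rho^2)) = 2.3664 ~ t(7).
Step 5: Two-sided p-value from the t-distribution with 7 df = 0.049867.
Step 6: alpha = 0.1. reject H0.

rho = 0.6667, p = 0.049867, reject H0 at alpha = 0.1.


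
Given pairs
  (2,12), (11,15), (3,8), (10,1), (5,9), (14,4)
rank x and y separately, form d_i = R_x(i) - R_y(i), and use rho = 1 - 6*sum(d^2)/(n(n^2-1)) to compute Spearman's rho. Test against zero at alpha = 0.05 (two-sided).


Step 1: Rank x and y separately (midranks; no ties here).
rank(x): 2->1, 11->5, 3->2, 10->4, 5->3, 14->6
rank(y): 12->5, 15->6, 8->3, 1->1, 9->4, 4->2
Step 2: d_i = R_x(i) - R_y(i); compute d_i^2.
  (1-5)^2=16, (5-6)^2=1, (2-3)^2=1, (4-1)^2=9, (3-4)^2=1, (6-2)^2=16
sum(d^2) = 44.
Step 3: rho = 1 - 6*44 / (6*(6^2 - 1)) = 1 - 264/210 = -0.257143.
Step 4: Under H0, t = rho * sqrt((n-2)/(1-rho^2)) = -0.5322 ~ t(4).
Step 5: Two-sided p-value from the t-distribution with 4 df = 0.622787.
Step 6: alpha = 0.05. fail to reject H0.

rho = -0.2571, p = 0.622787, fail to reject H0 at alpha = 0.05.


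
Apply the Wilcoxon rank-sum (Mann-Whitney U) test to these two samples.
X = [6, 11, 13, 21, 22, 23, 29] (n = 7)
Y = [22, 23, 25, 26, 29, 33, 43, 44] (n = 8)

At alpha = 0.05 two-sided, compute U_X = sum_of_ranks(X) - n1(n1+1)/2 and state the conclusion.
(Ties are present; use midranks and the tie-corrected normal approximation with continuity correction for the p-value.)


Step 1: Combine and sort all 15 observations; assign midranks.
sorted (value, group): (6,X), (11,X), (13,X), (21,X), (22,X), (22,Y), (23,X), (23,Y), (25,Y), (26,Y), (29,X), (29,Y), (33,Y), (43,Y), (44,Y)
ranks: 6->1, 11->2, 13->3, 21->4, 22->5.5, 22->5.5, 23->7.5, 23->7.5, 25->9, 26->10, 29->11.5, 29->11.5, 33->13, 43->14, 44->15
Step 2: Rank sum for X: R1 = 1 + 2 + 3 + 4 + 5.5 + 7.5 + 11.5 = 34.5.
Step 3: U_X = R1 - n1(n1+1)/2 = 34.5 - 7*8/2 = 34.5 - 28 = 6.5.
       U_Y = n1*n2 - U_X = 56 - 6.5 = 49.5.
Step 4: Ties are present, so use the tie-corrected normal approximation (with continuity correction) for the p-value.
Step 5: p-value = 0.014817; compare to alpha = 0.05. reject H0.

U_X = 6.5, p = 0.014817, reject H0 at alpha = 0.05.


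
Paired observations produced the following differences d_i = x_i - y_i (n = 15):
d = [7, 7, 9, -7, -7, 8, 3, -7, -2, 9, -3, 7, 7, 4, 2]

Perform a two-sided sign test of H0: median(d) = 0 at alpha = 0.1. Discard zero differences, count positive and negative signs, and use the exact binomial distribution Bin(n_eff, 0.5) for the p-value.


Step 1: Discard zero differences. Original n = 15; n_eff = number of nonzero differences = 15.
Nonzero differences (with sign): +7, +7, +9, -7, -7, +8, +3, -7, -2, +9, -3, +7, +7, +4, +2
Step 2: Count signs: positive = 10, negative = 5.
Step 3: Under H0: P(positive) = 0.5, so the number of positives S ~ Bin(15, 0.5).
Step 4: Two-sided exact p-value = sum of Bin(15,0.5) probabilities at or below the observed probability = 0.301758.
Step 5: alpha = 0.1. fail to reject H0.

n_eff = 15, pos = 10, neg = 5, p = 0.301758, fail to reject H0.


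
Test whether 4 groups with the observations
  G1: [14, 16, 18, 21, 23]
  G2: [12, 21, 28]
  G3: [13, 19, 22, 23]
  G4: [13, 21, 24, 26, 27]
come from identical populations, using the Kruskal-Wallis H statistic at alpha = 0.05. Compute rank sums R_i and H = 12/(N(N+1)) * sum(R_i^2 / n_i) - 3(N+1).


Step 1: Combine all N = 17 observations and assign midranks.
sorted (value, group, rank): (12,G2,1), (13,G3,2.5), (13,G4,2.5), (14,G1,4), (16,G1,5), (18,G1,6), (19,G3,7), (21,G1,9), (21,G2,9), (21,G4,9), (22,G3,11), (23,G1,12.5), (23,G3,12.5), (24,G4,14), (26,G4,15), (27,G4,16), (28,G2,17)
Step 2: Sum ranks within each group.
R_1 = 36.5 (n_1 = 5)
R_2 = 27 (n_2 = 3)
R_3 = 33 (n_3 = 4)
R_4 = 56.5 (n_4 = 5)
Step 3: H = 12/(N(N+1)) * sum(R_i^2/n_i) - 3(N+1)
     = 12/(17*18) * (36.5^2/5 + 27^2/3 + 33^2/4 + 56.5^2/5) - 3*18
     = 0.039216 * 1420.15 - 54
     = 1.692157.
Step 4: Ties present; correction factor C = 1 - 36/(17^3 - 17) = 0.992647. Corrected H = 1.692157 / 0.992647 = 1.704691.
Step 5: Under H0, H ~ chi^2(3); p-value = 0.635891.
Step 6: alpha = 0.05. fail to reject H0.

H = 1.7047, df = 3, p = 0.635891, fail to reject H0.
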